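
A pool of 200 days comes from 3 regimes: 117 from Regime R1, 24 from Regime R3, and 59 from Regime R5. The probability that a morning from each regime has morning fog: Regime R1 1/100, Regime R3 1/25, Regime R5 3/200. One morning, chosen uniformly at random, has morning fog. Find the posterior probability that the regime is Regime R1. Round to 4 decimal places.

0.3881

Compute prior × likelihood for every hypothesis:
  Regime R1: 0.585 × 0.01 = 0.00585
  Regime R3: 0.12 × 0.04 = 0.0048
  Regime R5: 0.295 × 0.015 = 0.004425
Normalizing constant = 0.015075.
P(Regime R1 | evidence) = 0.00585 / 0.015075 ≈ 0.3881.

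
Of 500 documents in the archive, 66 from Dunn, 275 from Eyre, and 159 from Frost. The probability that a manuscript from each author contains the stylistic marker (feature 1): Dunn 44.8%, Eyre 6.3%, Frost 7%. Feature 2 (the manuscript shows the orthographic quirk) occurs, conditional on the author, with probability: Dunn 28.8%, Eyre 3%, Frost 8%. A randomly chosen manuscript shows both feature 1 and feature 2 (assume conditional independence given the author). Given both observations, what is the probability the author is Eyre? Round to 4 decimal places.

0.0524

Prior × likelihood for each hypothesis:
  Dunn: 0.132 × 0.448 × 0.288 = 0.017031168
  Eyre: 0.55 × 0.063 × 0.03 = 0.0010395
  Frost: 0.318 × 0.07 × 0.08 = 0.0017808
Sum = 0.019851468.
P(Eyre | evidence) = 0.0010395 / 0.019851468 ≈ 0.0524.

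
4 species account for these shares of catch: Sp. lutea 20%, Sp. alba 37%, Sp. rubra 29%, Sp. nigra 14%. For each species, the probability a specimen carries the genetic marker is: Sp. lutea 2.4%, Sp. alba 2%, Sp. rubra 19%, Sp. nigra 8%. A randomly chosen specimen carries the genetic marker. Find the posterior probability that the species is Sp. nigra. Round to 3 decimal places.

0.143

Unnormalized posteriors (prior × likelihood):
  Sp. lutea: 0.2 × 0.024 = 0.0048
  Sp. alba: 0.37 × 0.02 = 0.0074
  Sp. rubra: 0.29 × 0.19 = 0.0551
  Sp. nigra: 0.14 × 0.08 = 0.0112
Normalizing constant = 0.0785.
P(Sp. nigra | evidence) = 0.0112 / 0.0785 ≈ 0.143.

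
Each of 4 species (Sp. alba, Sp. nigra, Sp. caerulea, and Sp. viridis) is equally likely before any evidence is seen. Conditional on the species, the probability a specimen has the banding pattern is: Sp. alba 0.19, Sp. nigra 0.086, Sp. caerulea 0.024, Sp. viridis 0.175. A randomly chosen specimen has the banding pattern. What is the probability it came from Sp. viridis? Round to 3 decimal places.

0.368

Since the prior is uniform, the posterior is proportional to the likelihood:
  Sp. alba: 0.19
  Sp. nigra: 0.086
  Sp. caerulea: 0.024
  Sp. viridis: 0.175
Total = 0.475.
P(Sp. viridis | evidence) = 0.175 / 0.475 ≈ 0.368.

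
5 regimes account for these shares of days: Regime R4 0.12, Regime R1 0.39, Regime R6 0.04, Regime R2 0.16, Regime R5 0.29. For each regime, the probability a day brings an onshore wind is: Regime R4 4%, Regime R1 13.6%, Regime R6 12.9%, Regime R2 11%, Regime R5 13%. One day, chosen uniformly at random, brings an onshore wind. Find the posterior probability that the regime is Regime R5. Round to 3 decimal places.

0.319

By Bayes' rule, posterior ∝ prior × likelihood:
  Regime R4: 0.12 × 0.04 = 0.0048
  Regime R1: 0.39 × 0.136 = 0.05304
  Regime R6: 0.04 × 0.129 = 0.00516
  Regime R2: 0.16 × 0.11 = 0.0176
  Regime R5: 0.29 × 0.13 = 0.0377
Sum = 0.1183.
P(Regime R5 | evidence) = 0.0377 / 0.1183 ≈ 0.319.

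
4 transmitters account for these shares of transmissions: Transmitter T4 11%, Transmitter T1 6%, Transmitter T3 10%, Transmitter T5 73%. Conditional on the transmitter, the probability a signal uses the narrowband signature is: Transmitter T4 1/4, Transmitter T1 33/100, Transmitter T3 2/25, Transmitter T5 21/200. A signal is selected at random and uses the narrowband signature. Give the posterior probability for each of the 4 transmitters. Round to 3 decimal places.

Transmitter T4 0.208, Transmitter T1 0.150, Transmitter T3 0.061, Transmitter T5 0.581

Compute prior × likelihood for every hypothesis:
  Transmitter T4: 0.11 × 0.25 = 0.0275
  Transmitter T1: 0.06 × 0.33 = 0.0198
  Transmitter T3: 0.1 × 0.08 = 0.008
  Transmitter T5: 0.73 × 0.105 = 0.07665
Normalizing constant = 0.13195.
P(Transmitter T4 | narrowband) = 0.0275/0.13195 ≈ 0.208
P(Transmitter T1 | narrowband) = 0.0198/0.13195 ≈ 0.150
P(Transmitter T3 | narrowband) = 0.008/0.13195 ≈ 0.061
P(Transmitter T5 | narrowband) = 0.07665/0.13195 ≈ 0.581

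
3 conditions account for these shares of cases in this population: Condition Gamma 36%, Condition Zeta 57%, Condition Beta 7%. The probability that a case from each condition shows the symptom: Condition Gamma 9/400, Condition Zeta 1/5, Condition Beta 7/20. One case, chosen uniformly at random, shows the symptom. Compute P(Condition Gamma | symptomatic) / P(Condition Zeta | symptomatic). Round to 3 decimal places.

0.071

Compute prior × likelihood for every hypothesis:
  Condition Gamma: 0.36 × 0.0225 = 0.0081
  Condition Zeta: 0.57 × 0.2 = 0.114
  Condition Beta: 0.07 × 0.35 = 0.0245
Total = 0.1466.
The ratio is 0.0081 / 0.114 (the normalizer cancels) = 0.071.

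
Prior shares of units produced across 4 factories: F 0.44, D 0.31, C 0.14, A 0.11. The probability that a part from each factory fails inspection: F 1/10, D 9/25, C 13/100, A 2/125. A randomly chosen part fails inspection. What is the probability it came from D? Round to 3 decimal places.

0.636

Compute prior × likelihood for every hypothesis:
  F: 0.44 × 0.1 = 0.044
  D: 0.31 × 0.36 = 0.1116
  C: 0.14 × 0.13 = 0.0182
  A: 0.11 × 0.016 = 0.00176
Normalizing constant = 0.17556.
P(D | evidence) = 0.1116 / 0.17556 ≈ 0.636.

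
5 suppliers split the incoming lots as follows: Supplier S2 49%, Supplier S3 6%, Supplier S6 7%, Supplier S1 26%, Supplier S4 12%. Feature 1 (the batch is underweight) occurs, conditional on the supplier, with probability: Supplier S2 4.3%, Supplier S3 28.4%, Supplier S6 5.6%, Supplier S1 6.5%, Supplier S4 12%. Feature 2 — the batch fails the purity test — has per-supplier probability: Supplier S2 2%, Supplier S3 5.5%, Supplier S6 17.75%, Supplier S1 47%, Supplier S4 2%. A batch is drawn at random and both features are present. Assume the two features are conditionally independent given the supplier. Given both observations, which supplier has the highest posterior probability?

Supplier S1

Unnormalized posteriors (prior × likelihood):
  Supplier S2: 0.49 × 0.043 × 0.02 = 0.0004214
  Supplier S3: 0.06 × 0.284 × 0.055 = 0.0009372
  Supplier S6: 0.07 × 0.056 × 0.1775 = 0.0006958
  Supplier S1: 0.26 × 0.065 × 0.47 = 0.007943
  Supplier S4: 0.12 × 0.12 × 0.02 = 0.000288
Sum = 0.0102854.
Largest term belongs to Supplier S1, so Supplier S1 is most probable.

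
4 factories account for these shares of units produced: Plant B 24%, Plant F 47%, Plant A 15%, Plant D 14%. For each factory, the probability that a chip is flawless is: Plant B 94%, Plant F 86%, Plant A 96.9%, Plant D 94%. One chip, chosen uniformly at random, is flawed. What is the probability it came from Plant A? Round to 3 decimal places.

0.050

Taking complements, P(flawed | each) = Plant B 0.06, Plant F 0.14, Plant A 0.031, Plant D 0.06.
Prior × likelihood for each hypothesis:
  Plant B: 0.24 × 0.06 = 0.0144
  Plant F: 0.47 × 0.14 = 0.0658
  Plant A: 0.15 × 0.031 = 0.00465
  Plant D: 0.14 × 0.06 = 0.0084
Sum = 0.09325.
P(Plant A | evidence) = 0.00465 / 0.09325 ≈ 0.050.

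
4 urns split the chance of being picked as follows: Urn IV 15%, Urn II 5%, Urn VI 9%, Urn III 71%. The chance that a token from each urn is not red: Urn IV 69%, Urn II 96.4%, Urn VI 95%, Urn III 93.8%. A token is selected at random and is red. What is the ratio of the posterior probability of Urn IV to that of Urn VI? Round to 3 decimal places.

Taking complements, P(red | each) = Urn IV 0.31, Urn II 0.036, Urn VI 0.05, Urn III 0.062.
Prior × likelihood for each hypothesis:
  Urn IV: 0.15 × 0.31 = 0.0465
  Urn II: 0.05 × 0.036 = 0.0018
  Urn VI: 0.09 × 0.05 = 0.0045
  Urn III: 0.71 × 0.062 = 0.04402
Normalizing constant = 0.09682.
The ratio is 0.0465 / 0.0045 (the normalizer cancels) = 10.333.

10.333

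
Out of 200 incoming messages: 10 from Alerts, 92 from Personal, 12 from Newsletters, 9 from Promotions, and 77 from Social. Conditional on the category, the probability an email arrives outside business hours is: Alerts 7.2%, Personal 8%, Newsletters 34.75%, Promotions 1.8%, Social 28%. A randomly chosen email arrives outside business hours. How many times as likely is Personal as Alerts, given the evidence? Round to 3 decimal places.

10.222

Unnormalized posteriors (prior × likelihood):
  Alerts: 0.05 × 0.072 = 0.0036
  Personal: 0.46 × 0.08 = 0.0368
  Newsletters: 0.06 × 0.3475 = 0.02085
  Promotions: 0.045 × 0.018 = 0.00081
  Social: 0.385 × 0.28 = 0.1078
Total = 0.16986.
The ratio is 0.0368 / 0.0036 (the normalizer cancels) = 10.222.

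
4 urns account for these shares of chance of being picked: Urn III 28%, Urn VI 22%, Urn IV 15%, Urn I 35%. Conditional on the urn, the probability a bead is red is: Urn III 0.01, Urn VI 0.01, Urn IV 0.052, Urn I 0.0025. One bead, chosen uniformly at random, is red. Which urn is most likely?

Urn IV

By Bayes' rule, posterior ∝ prior × likelihood:
  Urn III: 0.28 × 0.01 = 0.0028
  Urn VI: 0.22 × 0.01 = 0.0022
  Urn IV: 0.15 × 0.052 = 0.0078
  Urn I: 0.35 × 0.0025 = 0.000875
Normalizing constant = 0.013675.
Largest term belongs to Urn IV, so Urn IV is most probable.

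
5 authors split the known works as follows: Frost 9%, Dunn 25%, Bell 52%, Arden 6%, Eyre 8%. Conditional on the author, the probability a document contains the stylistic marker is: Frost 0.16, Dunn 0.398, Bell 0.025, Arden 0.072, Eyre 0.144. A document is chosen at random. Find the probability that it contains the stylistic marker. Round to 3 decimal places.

0.143

Compute prior × likelihood for every hypothesis:
  Frost: 0.09 × 0.16 = 0.0144
  Dunn: 0.25 × 0.398 = 0.0995
  Bell: 0.52 × 0.025 = 0.013
  Arden: 0.06 × 0.072 = 0.00432
  Eyre: 0.08 × 0.144 = 0.01152
P(marker) = 0.0144 + 0.0995 + 0.013 + 0.00432 + 0.01152 = 0.14274 → 0.143.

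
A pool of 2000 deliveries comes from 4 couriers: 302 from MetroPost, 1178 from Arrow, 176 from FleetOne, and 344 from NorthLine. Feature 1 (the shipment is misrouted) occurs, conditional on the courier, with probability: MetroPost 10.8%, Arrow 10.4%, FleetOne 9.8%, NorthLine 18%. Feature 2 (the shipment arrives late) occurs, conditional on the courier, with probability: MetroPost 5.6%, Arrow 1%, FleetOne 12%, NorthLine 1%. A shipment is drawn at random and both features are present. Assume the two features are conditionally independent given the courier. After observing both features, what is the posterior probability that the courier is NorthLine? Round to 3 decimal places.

0.108

Compute prior × likelihood for every hypothesis:
  MetroPost: 0.151 × 0.108 × 0.056 = 0.000913248
  Arrow: 0.589 × 0.104 × 0.01 = 0.00061256
  FleetOne: 0.088 × 0.098 × 0.12 = 0.00103488
  NorthLine: 0.172 × 0.18 × 0.01 = 0.0003096
Normalizing constant = 0.002870288.
P(NorthLine | evidence) = 0.0003096 / 0.002870288 ≈ 0.108.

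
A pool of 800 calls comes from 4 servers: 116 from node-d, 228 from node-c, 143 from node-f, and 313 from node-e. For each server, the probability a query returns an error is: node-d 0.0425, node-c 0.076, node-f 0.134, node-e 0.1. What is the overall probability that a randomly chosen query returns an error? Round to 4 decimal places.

Unnormalized posteriors (prior × likelihood):
  node-d: 0.145 × 0.0425 = 0.0061625
  node-c: 0.285 × 0.076 = 0.02166
  node-f: 0.17875 × 0.134 = 0.0239525
  node-e: 0.39125 × 0.1 = 0.039125
P(error) = 0.0061625 + 0.02166 + 0.0239525 + 0.039125 = 0.0909 → 0.0909.

0.0909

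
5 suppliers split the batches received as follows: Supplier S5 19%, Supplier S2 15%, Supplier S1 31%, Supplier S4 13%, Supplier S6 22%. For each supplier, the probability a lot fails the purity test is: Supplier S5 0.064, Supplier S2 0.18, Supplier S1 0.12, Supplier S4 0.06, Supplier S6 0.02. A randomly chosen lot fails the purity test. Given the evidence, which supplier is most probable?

Supplier S1

Compute prior × likelihood for every hypothesis:
  Supplier S5: 0.19 × 0.064 = 0.01216
  Supplier S2: 0.15 × 0.18 = 0.027
  Supplier S1: 0.31 × 0.12 = 0.0372
  Supplier S4: 0.13 × 0.06 = 0.0078
  Supplier S6: 0.22 × 0.02 = 0.0044
Normalizing constant = 0.08856.
Largest term belongs to Supplier S1, so Supplier S1 is most probable.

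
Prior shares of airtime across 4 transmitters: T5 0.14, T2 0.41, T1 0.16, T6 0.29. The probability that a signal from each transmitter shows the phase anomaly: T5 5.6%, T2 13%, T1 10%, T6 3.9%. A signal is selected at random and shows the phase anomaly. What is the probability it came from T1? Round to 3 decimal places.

0.181

Unnormalized posteriors (prior × likelihood):
  T5: 0.14 × 0.056 = 0.00784
  T2: 0.41 × 0.13 = 0.0533
  T1: 0.16 × 0.1 = 0.016
  T6: 0.29 × 0.039 = 0.01131
Sum = 0.08845.
P(T1 | evidence) = 0.016 / 0.08845 ≈ 0.181.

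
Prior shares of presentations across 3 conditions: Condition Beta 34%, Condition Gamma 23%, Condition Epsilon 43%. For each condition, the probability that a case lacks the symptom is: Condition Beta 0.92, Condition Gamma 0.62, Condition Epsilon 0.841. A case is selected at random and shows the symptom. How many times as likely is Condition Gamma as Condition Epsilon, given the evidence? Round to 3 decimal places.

Taking complements, P(symptomatic | each) = Condition Beta 0.08, Condition Gamma 0.38, Condition Epsilon 0.159.
Compute prior × likelihood for every hypothesis:
  Condition Beta: 0.34 × 0.08 = 0.0272
  Condition Gamma: 0.23 × 0.38 = 0.0874
  Condition Epsilon: 0.43 × 0.159 = 0.06837
Normalizing constant = 0.18297.
The ratio is 0.0874 / 0.06837 (the normalizer cancels) = 1.278.

1.278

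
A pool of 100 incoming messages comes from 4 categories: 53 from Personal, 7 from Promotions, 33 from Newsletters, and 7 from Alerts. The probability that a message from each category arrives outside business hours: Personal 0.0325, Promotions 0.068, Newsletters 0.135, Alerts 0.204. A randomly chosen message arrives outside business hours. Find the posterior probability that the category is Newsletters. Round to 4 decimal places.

0.5513

Compute prior × likelihood for every hypothesis:
  Personal: 0.53 × 0.0325 = 0.017225
  Promotions: 0.07 × 0.068 = 0.00476
  Newsletters: 0.33 × 0.135 = 0.04455
  Alerts: 0.07 × 0.204 = 0.01428
Total = 0.080815.
P(Newsletters | evidence) = 0.04455 / 0.080815 ≈ 0.5513.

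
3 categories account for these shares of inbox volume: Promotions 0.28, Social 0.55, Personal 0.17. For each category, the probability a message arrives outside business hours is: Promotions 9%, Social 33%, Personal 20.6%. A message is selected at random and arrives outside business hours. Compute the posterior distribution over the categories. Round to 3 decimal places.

Promotions 0.104, Social 0.751, Personal 0.145

Prior × likelihood for each hypothesis:
  Promotions: 0.28 × 0.09 = 0.0252
  Social: 0.55 × 0.33 = 0.1815
  Personal: 0.17 × 0.206 = 0.03502
Total = 0.24172.
P(Promotions | off-hours) = 0.0252/0.24172 ≈ 0.104
P(Social | off-hours) = 0.1815/0.24172 ≈ 0.751
P(Personal | off-hours) = 0.03502/0.24172 ≈ 0.145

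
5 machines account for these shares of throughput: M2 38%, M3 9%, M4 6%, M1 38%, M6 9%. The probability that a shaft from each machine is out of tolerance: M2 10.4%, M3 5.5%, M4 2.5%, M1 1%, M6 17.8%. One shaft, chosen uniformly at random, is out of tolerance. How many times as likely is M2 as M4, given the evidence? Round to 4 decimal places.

Prior × likelihood for each hypothesis:
  M2: 0.38 × 0.104 = 0.03952
  M3: 0.09 × 0.055 = 0.00495
  M4: 0.06 × 0.025 = 0.0015
  M1: 0.38 × 0.01 = 0.0038
  M6: 0.09 × 0.178 = 0.01602
Total = 0.06579.
The ratio is 0.03952 / 0.0015 (the normalizer cancels) = 26.3467.

26.3467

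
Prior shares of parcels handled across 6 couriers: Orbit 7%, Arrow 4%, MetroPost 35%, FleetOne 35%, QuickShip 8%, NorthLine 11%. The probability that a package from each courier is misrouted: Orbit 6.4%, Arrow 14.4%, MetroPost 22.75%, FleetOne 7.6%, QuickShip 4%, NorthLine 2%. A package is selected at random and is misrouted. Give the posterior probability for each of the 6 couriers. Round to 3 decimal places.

Orbit 0.037, Arrow 0.047, MetroPost 0.653, FleetOne 0.218, QuickShip 0.026, NorthLine 0.018

By Bayes' rule, posterior ∝ prior × likelihood:
  Orbit: 0.07 × 0.064 = 0.00448
  Arrow: 0.04 × 0.144 = 0.00576
  MetroPost: 0.35 × 0.2275 = 0.079625
  FleetOne: 0.35 × 0.076 = 0.0266
  QuickShip: 0.08 × 0.04 = 0.0032
  NorthLine: 0.11 × 0.02 = 0.0022
Normalizing constant = 0.121865.
P(Orbit | misrouted) = 0.00448/0.121865 ≈ 0.037
P(Arrow | misrouted) = 0.00576/0.121865 ≈ 0.047
P(MetroPost | misrouted) = 0.079625/0.121865 ≈ 0.653
P(FleetOne | misrouted) = 0.0266/0.121865 ≈ 0.218
P(QuickShip | misrouted) = 0.0032/0.121865 ≈ 0.026
P(NorthLine | misrouted) = 0.0022/0.121865 ≈ 0.018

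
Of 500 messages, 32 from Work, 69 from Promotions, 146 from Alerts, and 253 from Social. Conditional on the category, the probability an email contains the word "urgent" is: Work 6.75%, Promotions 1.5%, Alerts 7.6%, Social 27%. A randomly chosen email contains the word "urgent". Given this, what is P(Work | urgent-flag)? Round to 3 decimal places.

By Bayes' rule, posterior ∝ prior × likelihood:
  Work: 0.064 × 0.0675 = 0.00432
  Promotions: 0.138 × 0.015 = 0.00207
  Alerts: 0.292 × 0.076 = 0.022192
  Social: 0.506 × 0.27 = 0.13662
Sum = 0.165202.
P(Work | evidence) = 0.00432 / 0.165202 ≈ 0.026.

0.026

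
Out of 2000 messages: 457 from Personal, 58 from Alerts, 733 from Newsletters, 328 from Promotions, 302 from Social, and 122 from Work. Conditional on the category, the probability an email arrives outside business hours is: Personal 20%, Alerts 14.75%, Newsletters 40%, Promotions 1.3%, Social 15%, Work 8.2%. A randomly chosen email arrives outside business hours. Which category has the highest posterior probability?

Compute prior × likelihood for every hypothesis:
  Personal: 0.2285 × 0.2 = 0.0457
  Alerts: 0.029 × 0.1475 = 0.0042775
  Newsletters: 0.3665 × 0.4 = 0.1466
  Promotions: 0.164 × 0.013 = 0.002132
  Social: 0.151 × 0.15 = 0.02265
  Work: 0.061 × 0.082 = 0.005002
Sum = 0.2263615.
Largest term belongs to Newsletters, so Newsletters is most probable.

Newsletters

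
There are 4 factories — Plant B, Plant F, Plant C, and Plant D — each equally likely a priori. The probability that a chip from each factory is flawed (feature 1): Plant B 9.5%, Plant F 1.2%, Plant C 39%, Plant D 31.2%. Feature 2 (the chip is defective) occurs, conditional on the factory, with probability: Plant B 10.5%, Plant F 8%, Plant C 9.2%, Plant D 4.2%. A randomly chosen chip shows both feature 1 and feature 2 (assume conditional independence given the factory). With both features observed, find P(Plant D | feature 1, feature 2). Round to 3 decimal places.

With a uniform prior (1/4 each), posterior ∝ likelihood:
  Plant B: 0.095 × 0.105 = 0.009975
  Plant F: 0.012 × 0.08 = 0.00096
  Plant C: 0.39 × 0.092 = 0.03588
  Plant D: 0.312 × 0.042 = 0.013104
Total = 0.059919.
P(Plant D | evidence) = 0.013104 / 0.059919 ≈ 0.219.

0.219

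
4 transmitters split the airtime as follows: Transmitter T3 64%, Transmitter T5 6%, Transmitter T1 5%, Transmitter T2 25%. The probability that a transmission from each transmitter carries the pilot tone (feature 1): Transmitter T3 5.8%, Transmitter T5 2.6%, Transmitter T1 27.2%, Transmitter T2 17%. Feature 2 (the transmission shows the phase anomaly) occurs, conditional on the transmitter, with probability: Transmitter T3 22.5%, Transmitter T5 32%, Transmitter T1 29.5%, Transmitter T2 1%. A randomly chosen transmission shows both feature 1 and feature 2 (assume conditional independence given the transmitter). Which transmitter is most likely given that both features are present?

Prior × likelihood for each hypothesis:
  Transmitter T3: 0.64 × 0.058 × 0.225 = 0.008352
  Transmitter T5: 0.06 × 0.026 × 0.32 = 0.0004992
  Transmitter T1: 0.05 × 0.272 × 0.295 = 0.004012
  Transmitter T2: 0.25 × 0.17 × 0.01 = 0.000425
Total = 0.0132882.
Largest term belongs to Transmitter T3, so Transmitter T3 is most probable.

Transmitter T3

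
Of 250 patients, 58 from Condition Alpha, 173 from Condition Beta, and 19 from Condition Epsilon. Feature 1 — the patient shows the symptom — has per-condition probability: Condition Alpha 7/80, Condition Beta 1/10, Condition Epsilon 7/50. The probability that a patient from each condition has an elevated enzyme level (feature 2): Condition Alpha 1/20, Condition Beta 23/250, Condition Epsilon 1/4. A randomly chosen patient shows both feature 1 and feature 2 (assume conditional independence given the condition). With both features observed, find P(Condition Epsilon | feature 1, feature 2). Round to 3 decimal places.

Unnormalized posteriors (prior × likelihood):
  Condition Alpha: 0.232 × 0.0875 × 0.05 = 0.001015
  Condition Beta: 0.692 × 0.1 × 0.092 = 0.0063664
  Condition Epsilon: 0.076 × 0.14 × 0.25 = 0.00266
Normalizing constant = 0.0100414.
P(Condition Epsilon | evidence) = 0.00266 / 0.0100414 ≈ 0.265.

0.265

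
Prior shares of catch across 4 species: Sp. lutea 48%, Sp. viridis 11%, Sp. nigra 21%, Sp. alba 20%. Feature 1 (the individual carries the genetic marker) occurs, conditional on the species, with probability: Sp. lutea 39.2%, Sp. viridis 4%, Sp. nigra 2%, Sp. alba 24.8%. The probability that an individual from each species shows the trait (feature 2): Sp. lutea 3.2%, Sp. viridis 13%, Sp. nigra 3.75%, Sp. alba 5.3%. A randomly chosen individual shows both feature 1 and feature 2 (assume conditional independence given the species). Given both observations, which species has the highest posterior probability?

Compute prior × likelihood for every hypothesis:
  Sp. lutea: 0.48 × 0.392 × 0.032 = 0.00602112
  Sp. viridis: 0.11 × 0.04 × 0.13 = 0.000572
  Sp. nigra: 0.21 × 0.02 × 0.0375 = 0.0001575
  Sp. alba: 0.2 × 0.248 × 0.053 = 0.0026288
Normalizing constant = 0.00937942.
Largest term belongs to Sp. lutea, so Sp. lutea is most probable.

Sp. lutea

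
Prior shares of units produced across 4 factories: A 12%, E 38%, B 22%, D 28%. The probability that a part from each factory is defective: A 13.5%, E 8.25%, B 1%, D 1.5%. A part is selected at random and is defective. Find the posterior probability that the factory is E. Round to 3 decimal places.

0.581

Compute prior × likelihood for every hypothesis:
  A: 0.12 × 0.135 = 0.0162
  E: 0.38 × 0.0825 = 0.03135
  B: 0.22 × 0.01 = 0.0022
  D: 0.28 × 0.015 = 0.0042
Total = 0.05395.
P(E | evidence) = 0.03135 / 0.05395 ≈ 0.581.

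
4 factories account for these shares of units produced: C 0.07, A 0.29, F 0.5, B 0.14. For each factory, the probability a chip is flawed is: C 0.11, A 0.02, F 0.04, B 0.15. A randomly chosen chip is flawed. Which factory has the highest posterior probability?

B

By Bayes' rule, posterior ∝ prior × likelihood:
  C: 0.07 × 0.11 = 0.0077
  A: 0.29 × 0.02 = 0.0058
  F: 0.5 × 0.04 = 0.02
  B: 0.14 × 0.15 = 0.021
Sum = 0.0545.
Largest term belongs to B, so B is most probable.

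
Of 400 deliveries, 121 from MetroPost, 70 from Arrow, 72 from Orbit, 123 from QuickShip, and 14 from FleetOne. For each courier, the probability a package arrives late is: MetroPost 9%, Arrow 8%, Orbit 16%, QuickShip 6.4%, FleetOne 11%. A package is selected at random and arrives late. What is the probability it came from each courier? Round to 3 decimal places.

By Bayes' rule, posterior ∝ prior × likelihood:
  MetroPost: 0.3025 × 0.09 = 0.027225
  Arrow: 0.175 × 0.08 = 0.014
  Orbit: 0.18 × 0.16 = 0.0288
  QuickShip: 0.3075 × 0.064 = 0.01968
  FleetOne: 0.035 × 0.11 = 0.00385
Sum = 0.093555.
P(MetroPost | late) = 0.027225/0.093555 ≈ 0.291
P(Arrow | late) = 0.014/0.093555 ≈ 0.150
P(Orbit | late) = 0.0288/0.093555 ≈ 0.308
P(QuickShip | late) = 0.01968/0.093555 ≈ 0.210
P(FleetOne | late) = 0.00385/0.093555 ≈ 0.041

MetroPost 0.291, Arrow 0.150, Orbit 0.308, QuickShip 0.210, FleetOne 0.041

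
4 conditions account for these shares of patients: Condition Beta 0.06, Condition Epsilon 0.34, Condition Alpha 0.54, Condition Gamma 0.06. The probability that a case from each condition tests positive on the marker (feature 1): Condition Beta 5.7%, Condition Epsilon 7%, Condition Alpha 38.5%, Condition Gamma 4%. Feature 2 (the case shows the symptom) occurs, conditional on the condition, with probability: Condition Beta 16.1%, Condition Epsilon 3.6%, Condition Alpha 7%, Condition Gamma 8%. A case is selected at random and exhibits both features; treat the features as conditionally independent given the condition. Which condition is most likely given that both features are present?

Condition Alpha

By Bayes' rule, posterior ∝ prior × likelihood:
  Condition Beta: 0.06 × 0.057 × 0.161 = 0.00055062
  Condition Epsilon: 0.34 × 0.07 × 0.036 = 0.0008568
  Condition Alpha: 0.54 × 0.385 × 0.07 = 0.014553
  Condition Gamma: 0.06 × 0.04 × 0.08 = 0.000192
Sum = 0.01615242.
Largest term belongs to Condition Alpha, so Condition Alpha is most probable.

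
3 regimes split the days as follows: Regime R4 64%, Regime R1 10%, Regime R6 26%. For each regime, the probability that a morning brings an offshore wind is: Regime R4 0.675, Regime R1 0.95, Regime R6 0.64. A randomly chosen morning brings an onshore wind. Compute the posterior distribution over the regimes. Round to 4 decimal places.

Regime R4 0.6784, Regime R1 0.0163, Regime R6 0.3053

Taking complements, P(onshore | each) = Regime R4 0.325, Regime R1 0.05, Regime R6 0.36.
Unnormalized posteriors (prior × likelihood):
  Regime R4: 0.64 × 0.325 = 0.208
  Regime R1: 0.1 × 0.05 = 0.005
  Regime R6: 0.26 × 0.36 = 0.0936
Total = 0.3066.
P(Regime R4 | onshore) = 0.208/0.3066 ≈ 0.6784
P(Regime R1 | onshore) = 0.005/0.3066 ≈ 0.0163
P(Regime R6 | onshore) = 0.0936/0.3066 ≈ 0.3053
(Check: 0.6784+0.0163+0.3053 = 1.0000.)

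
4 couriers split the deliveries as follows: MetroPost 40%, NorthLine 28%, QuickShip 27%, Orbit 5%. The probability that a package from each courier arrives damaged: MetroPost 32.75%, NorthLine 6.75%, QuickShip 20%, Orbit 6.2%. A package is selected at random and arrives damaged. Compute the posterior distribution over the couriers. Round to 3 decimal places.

MetroPost 0.633, NorthLine 0.091, QuickShip 0.261, Orbit 0.015

Unnormalized posteriors (prior × likelihood):
  MetroPost: 0.4 × 0.3275 = 0.131
  NorthLine: 0.28 × 0.0675 = 0.0189
  QuickShip: 0.27 × 0.2 = 0.054
  Orbit: 0.05 × 0.062 = 0.0031
Sum = 0.207.
P(MetroPost | damaged) = 0.131/0.207 ≈ 0.633
P(NorthLine | damaged) = 0.0189/0.207 ≈ 0.091
P(QuickShip | damaged) = 0.054/0.207 ≈ 0.261
P(Orbit | damaged) = 0.0031/0.207 ≈ 0.015
(Check: 0.633+0.091+0.261+0.015 = 1.000.)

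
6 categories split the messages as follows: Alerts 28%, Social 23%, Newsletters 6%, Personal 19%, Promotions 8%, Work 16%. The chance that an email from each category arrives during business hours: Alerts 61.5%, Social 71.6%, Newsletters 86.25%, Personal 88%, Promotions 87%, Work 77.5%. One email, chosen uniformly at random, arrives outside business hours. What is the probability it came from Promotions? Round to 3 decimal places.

0.042

Taking complements, P(off-hours | each) = Alerts 0.385, Social 0.284, Newsletters 0.1375, Personal 0.12, Promotions 0.13, Work 0.225.
Unnormalized posteriors (prior × likelihood):
  Alerts: 0.28 × 0.385 = 0.1078
  Social: 0.23 × 0.284 = 0.06532
  Newsletters: 0.06 × 0.1375 = 0.00825
  Personal: 0.19 × 0.12 = 0.0228
  Promotions: 0.08 × 0.13 = 0.0104
  Work: 0.16 × 0.225 = 0.036
Total = 0.25057.
P(Promotions | evidence) = 0.0104 / 0.25057 ≈ 0.042.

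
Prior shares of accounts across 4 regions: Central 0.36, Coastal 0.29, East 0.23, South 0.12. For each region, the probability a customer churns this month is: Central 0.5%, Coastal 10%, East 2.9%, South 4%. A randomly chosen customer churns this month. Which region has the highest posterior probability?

By Bayes' rule, posterior ∝ prior × likelihood:
  Central: 0.36 × 0.005 = 0.0018
  Coastal: 0.29 × 0.1 = 0.029
  East: 0.23 × 0.029 = 0.00667
  South: 0.12 × 0.04 = 0.0048
Normalizing constant = 0.04227.
Largest term belongs to Coastal, so Coastal is most probable.

Coastal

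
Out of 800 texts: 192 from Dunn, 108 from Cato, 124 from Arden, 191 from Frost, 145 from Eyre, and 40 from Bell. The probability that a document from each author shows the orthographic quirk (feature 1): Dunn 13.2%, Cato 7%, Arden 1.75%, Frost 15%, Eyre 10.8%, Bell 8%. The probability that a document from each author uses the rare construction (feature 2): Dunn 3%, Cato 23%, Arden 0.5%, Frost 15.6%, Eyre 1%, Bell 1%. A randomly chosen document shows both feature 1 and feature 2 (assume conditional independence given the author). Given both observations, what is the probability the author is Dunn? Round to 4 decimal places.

0.1061

Compute prior × likelihood for every hypothesis:
  Dunn: 0.24 × 0.132 × 0.03 = 0.0009504
  Cato: 0.135 × 0.07 × 0.23 = 0.0021735
  Arden: 0.155 × 0.0175 × 0.005 = 0.0000135625
  Frost: 0.23875 × 0.15 × 0.156 = 0.00558675
  Eyre: 0.18125 × 0.108 × 0.01 = 0.00019575
  Bell: 0.05 × 0.08 × 0.01 = 0.00004
Normalizing constant = 0.0089599625.
P(Dunn | evidence) = 0.0009504 / 0.0089599625 ≈ 0.1061.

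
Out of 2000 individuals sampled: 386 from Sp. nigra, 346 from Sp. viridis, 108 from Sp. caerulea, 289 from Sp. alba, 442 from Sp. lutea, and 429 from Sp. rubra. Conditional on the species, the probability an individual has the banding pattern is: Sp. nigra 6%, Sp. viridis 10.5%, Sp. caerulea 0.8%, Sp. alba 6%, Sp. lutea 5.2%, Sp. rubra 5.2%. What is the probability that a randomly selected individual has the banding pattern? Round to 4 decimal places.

0.0615

Compute prior × likelihood for every hypothesis:
  Sp. nigra: 0.193 × 0.06 = 0.01158
  Sp. viridis: 0.173 × 0.105 = 0.018165
  Sp. caerulea: 0.054 × 0.008 = 0.000432
  Sp. alba: 0.1445 × 0.06 = 0.00867
  Sp. lutea: 0.221 × 0.052 = 0.011492
  Sp. rubra: 0.2145 × 0.052 = 0.011154
P(banded) = 0.01158 + 0.018165 + 0.000432 + 0.00867 + 0.011492 + 0.011154 = 0.061493 → 0.0615.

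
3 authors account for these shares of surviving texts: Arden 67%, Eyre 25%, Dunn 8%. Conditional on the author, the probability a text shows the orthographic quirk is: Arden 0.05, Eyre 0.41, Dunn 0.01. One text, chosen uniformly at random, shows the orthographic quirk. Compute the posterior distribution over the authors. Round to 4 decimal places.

By Bayes' rule, posterior ∝ prior × likelihood:
  Arden: 0.67 × 0.05 = 0.0335
  Eyre: 0.25 × 0.41 = 0.1025
  Dunn: 0.08 × 0.01 = 0.0008
Sum = 0.1368.
P(Arden | quirk) = 0.0335/0.1368 ≈ 0.2449
P(Eyre | quirk) = 0.1025/0.1368 ≈ 0.7493
P(Dunn | quirk) = 0.0008/0.1368 ≈ 0.0058

Arden 0.2449, Eyre 0.7493, Dunn 0.0058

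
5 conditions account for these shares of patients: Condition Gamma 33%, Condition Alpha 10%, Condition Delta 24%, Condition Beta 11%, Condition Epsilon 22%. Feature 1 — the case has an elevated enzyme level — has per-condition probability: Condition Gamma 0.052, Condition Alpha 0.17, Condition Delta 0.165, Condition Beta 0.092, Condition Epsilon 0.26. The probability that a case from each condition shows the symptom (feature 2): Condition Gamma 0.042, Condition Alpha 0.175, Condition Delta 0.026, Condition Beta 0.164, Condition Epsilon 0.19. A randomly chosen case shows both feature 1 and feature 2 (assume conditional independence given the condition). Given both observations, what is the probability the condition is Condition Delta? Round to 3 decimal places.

0.060

Unnormalized posteriors (prior × likelihood):
  Condition Gamma: 0.33 × 0.052 × 0.042 = 0.00072072
  Condition Alpha: 0.1 × 0.17 × 0.175 = 0.002975
  Condition Delta: 0.24 × 0.165 × 0.026 = 0.0010296
  Condition Beta: 0.11 × 0.092 × 0.164 = 0.00165968
  Condition Epsilon: 0.22 × 0.26 × 0.19 = 0.010868
Total = 0.017253.
P(Condition Delta | evidence) = 0.0010296 / 0.017253 ≈ 0.060.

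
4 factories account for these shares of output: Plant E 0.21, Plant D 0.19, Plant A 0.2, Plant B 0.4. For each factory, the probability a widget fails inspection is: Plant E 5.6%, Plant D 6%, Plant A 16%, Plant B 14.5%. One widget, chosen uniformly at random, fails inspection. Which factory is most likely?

Compute prior × likelihood for every hypothesis:
  Plant E: 0.21 × 0.056 = 0.01176
  Plant D: 0.19 × 0.06 = 0.0114
  Plant A: 0.2 × 0.16 = 0.032
  Plant B: 0.4 × 0.145 = 0.058
Normalizing constant = 0.11316.
Largest term belongs to Plant B, so Plant B is most probable.

Plant B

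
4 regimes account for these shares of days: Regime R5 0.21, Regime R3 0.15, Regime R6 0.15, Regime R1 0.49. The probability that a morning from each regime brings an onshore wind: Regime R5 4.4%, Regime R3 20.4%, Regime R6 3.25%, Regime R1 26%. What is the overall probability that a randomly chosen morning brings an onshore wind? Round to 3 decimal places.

Unnormalized posteriors (prior × likelihood):
  Regime R5: 0.21 × 0.044 = 0.00924
  Regime R3: 0.15 × 0.204 = 0.0306
  Regime R6: 0.15 × 0.0325 = 0.004875
  Regime R1: 0.49 × 0.26 = 0.1274
P(onshore) = 0.00924 + 0.0306 + 0.004875 + 0.1274 = 0.172115 → 0.172.

0.172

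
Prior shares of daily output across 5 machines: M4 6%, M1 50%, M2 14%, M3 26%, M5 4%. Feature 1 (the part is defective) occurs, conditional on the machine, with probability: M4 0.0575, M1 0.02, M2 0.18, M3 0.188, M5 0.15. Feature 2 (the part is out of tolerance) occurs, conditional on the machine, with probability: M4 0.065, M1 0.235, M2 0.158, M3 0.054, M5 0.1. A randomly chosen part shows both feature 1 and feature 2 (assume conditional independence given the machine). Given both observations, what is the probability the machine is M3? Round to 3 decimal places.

Prior × likelihood for each hypothesis:
  M4: 0.06 × 0.0575 × 0.065 = 0.00022425
  M1: 0.5 × 0.02 × 0.235 = 0.00235
  M2: 0.14 × 0.18 × 0.158 = 0.0039816
  M3: 0.26 × 0.188 × 0.054 = 0.00263952
  M5: 0.04 × 0.15 × 0.1 = 0.0006
Sum = 0.00979537.
P(M3 | evidence) = 0.00263952 / 0.00979537 ≈ 0.269.

0.269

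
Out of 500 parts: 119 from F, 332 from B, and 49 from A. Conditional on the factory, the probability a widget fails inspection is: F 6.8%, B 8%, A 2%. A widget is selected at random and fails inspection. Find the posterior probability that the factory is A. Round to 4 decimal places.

0.0275

Prior × likelihood for each hypothesis:
  F: 0.238 × 0.068 = 0.016184
  B: 0.664 × 0.08 = 0.05312
  A: 0.098 × 0.02 = 0.00196
Sum = 0.071264.
P(A | evidence) = 0.00196 / 0.071264 ≈ 0.0275.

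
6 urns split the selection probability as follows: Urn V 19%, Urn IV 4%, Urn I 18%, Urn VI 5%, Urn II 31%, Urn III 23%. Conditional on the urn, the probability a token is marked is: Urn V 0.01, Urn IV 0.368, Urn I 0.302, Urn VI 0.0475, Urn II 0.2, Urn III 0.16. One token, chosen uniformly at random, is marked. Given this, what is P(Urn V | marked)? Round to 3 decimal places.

Prior × likelihood for each hypothesis:
  Urn V: 0.19 × 0.01 = 0.0019
  Urn IV: 0.04 × 0.368 = 0.01472
  Urn I: 0.18 × 0.302 = 0.05436
  Urn VI: 0.05 × 0.0475 = 0.002375
  Urn II: 0.31 × 0.2 = 0.062
  Urn III: 0.23 × 0.16 = 0.0368
Sum = 0.172155.
P(Urn V | evidence) = 0.0019 / 0.172155 ≈ 0.011.

0.011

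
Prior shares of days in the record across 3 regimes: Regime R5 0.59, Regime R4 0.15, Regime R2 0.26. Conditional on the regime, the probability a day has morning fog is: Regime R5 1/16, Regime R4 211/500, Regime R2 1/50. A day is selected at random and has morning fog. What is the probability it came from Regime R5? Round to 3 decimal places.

0.350

By Bayes' rule, posterior ∝ prior × likelihood:
  Regime R5: 0.59 × 0.0625 = 0.036875
  Regime R4: 0.15 × 0.422 = 0.0633
  Regime R2: 0.26 × 0.02 = 0.0052
Total = 0.105375.
P(Regime R5 | evidence) = 0.036875 / 0.105375 ≈ 0.350.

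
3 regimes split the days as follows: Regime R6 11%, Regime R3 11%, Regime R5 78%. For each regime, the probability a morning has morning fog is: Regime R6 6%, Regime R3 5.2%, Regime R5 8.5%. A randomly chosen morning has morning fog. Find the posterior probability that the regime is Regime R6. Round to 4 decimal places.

0.0839

Prior × likelihood for each hypothesis:
  Regime R6: 0.11 × 0.06 = 0.0066
  Regime R3: 0.11 × 0.052 = 0.00572
  Regime R5: 0.78 × 0.085 = 0.0663
Sum = 0.07862.
P(Regime R6 | evidence) = 0.0066 / 0.07862 ≈ 0.0839.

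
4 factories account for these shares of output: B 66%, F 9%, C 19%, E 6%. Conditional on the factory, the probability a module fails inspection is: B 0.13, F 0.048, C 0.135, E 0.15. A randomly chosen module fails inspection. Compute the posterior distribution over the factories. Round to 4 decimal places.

By Bayes' rule, posterior ∝ prior × likelihood:
  B: 0.66 × 0.13 = 0.0858
  F: 0.09 × 0.048 = 0.00432
  C: 0.19 × 0.135 = 0.02565
  E: 0.06 × 0.15 = 0.009
Sum = 0.12477.
P(B | nonconforming) = 0.0858/0.12477 ≈ 0.6877
P(F | nonconforming) = 0.00432/0.12477 ≈ 0.0346
P(C | nonconforming) = 0.02565/0.12477 ≈ 0.2056
P(E | nonconforming) = 0.009/0.12477 ≈ 0.0721
(Check: 0.6877+0.0346+0.2056+0.0721 = 1.0000.)

B 0.6877, F 0.0346, C 0.2056, E 0.0721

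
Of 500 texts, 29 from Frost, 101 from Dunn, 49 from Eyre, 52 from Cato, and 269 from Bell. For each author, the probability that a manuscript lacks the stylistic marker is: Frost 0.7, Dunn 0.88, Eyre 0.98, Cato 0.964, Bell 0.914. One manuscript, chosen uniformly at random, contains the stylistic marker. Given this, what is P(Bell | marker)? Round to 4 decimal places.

0.4943

Taking complements, P(marker | each) = Frost 0.3, Dunn 0.12, Eyre 0.02, Cato 0.036, Bell 0.086.
Prior × likelihood for each hypothesis:
  Frost: 0.058 × 0.3 = 0.0174
  Dunn: 0.202 × 0.12 = 0.02424
  Eyre: 0.098 × 0.02 = 0.00196
  Cato: 0.104 × 0.036 = 0.003744
  Bell: 0.538 × 0.086 = 0.046268
Sum = 0.093612.
P(Bell | evidence) = 0.046268 / 0.093612 ≈ 0.4943.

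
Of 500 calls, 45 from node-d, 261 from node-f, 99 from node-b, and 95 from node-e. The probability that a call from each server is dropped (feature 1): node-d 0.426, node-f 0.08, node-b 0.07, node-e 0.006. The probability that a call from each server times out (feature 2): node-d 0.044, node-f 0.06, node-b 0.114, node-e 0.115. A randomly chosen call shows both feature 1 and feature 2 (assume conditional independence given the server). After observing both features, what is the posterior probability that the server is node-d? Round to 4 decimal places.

By Bayes' rule, posterior ∝ prior × likelihood:
  node-d: 0.09 × 0.426 × 0.044 = 0.00168696
  node-f: 0.522 × 0.08 × 0.06 = 0.0025056
  node-b: 0.198 × 0.07 × 0.114 = 0.00158004
  node-e: 0.19 × 0.006 × 0.115 = 0.0001311
Sum = 0.0059037.
P(node-d | evidence) = 0.00168696 / 0.0059037 ≈ 0.2857.

0.2857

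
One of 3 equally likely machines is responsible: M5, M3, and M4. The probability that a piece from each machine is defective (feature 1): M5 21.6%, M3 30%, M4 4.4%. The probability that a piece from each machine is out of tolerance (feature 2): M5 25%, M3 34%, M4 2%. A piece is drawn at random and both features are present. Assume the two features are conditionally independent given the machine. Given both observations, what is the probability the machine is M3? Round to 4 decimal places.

0.6502

With a uniform prior (1/3 each), posterior ∝ likelihood:
  M5: 0.216 × 0.25 = 0.054
  M3: 0.3 × 0.34 = 0.102
  M4: 0.044 × 0.02 = 0.00088
Sum = 0.15688.
P(M3 | evidence) = 0.102 / 0.15688 ≈ 0.6502.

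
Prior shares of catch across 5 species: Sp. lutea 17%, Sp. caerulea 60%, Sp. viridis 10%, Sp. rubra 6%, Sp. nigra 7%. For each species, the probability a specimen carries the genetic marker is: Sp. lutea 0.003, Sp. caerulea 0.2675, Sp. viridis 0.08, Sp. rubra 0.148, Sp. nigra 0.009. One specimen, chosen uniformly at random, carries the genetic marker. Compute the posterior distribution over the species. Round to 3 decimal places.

By Bayes' rule, posterior ∝ prior × likelihood:
  Sp. lutea: 0.17 × 0.003 = 0.00051
  Sp. caerulea: 0.6 × 0.2675 = 0.1605
  Sp. viridis: 0.1 × 0.08 = 0.008
  Sp. rubra: 0.06 × 0.148 = 0.00888
  Sp. nigra: 0.07 × 0.009 = 0.00063
Normalizing constant = 0.17852.
P(Sp. lutea | marker) = 0.00051/0.17852 ≈ 0.003
P(Sp. caerulea | marker) = 0.1605/0.17852 ≈ 0.899
P(Sp. viridis | marker) = 0.008/0.17852 ≈ 0.045
P(Sp. rubra | marker) = 0.00888/0.17852 ≈ 0.050
P(Sp. nigra | marker) = 0.00063/0.17852 ≈ 0.004
(Check: 0.003+0.899+0.045+0.050+0.004 = 1.001.)

Sp. lutea 0.003, Sp. caerulea 0.899, Sp. viridis 0.045, Sp. rubra 0.050, Sp. nigra 0.004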